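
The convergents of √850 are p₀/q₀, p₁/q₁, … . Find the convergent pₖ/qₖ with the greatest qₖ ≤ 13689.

142421/4885

√850 = [29; 6, 2, 6, 58, …] (period length 4).
Convergents:
  p_0/q_0 = 29/1
  p_1/q_1 = 175/6
  p_2/q_2 = 379/13
  p_3/q_3 = 2449/84
  p_4/q_4 = 142421/4885
  p_5/q_5 = 856975/29394
q_4 = 4885 ≤ 13689 < 29394 = q_5, so the answer is 142421/4885.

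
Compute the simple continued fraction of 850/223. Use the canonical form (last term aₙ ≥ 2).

[3; 1, 4, 3, 4, 3]

850 = 3*223 + 181
223 = 1*181 + 42
181 = 4*42 + 13
42 = 3*13 + 3
13 = 4*3 + 1
3 = 3*1 + 0  (stop)
So 850/223 = [3; 1, 4, 3, 4, 3].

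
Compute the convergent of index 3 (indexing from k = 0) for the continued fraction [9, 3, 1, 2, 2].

102/11

Using pₖ = aₖpₖ₋₁ + pₖ₋₂, qₖ = aₖqₖ₋₁ + qₖ₋₂ (with p₋₁=1, p₋₂=0, q₋₁=0, q₋₂=1):
  k=0: a=9, p=9, q=1
  k=1: a=3, p=28, q=3
  k=2: a=1, p=37, q=4
  k=3: a=2, p=102, q=11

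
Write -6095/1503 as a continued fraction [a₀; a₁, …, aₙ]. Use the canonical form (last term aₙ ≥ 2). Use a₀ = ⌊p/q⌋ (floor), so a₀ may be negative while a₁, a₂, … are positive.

-6095 = -5×1503 + 1420
1503 = 1×1420 + 83
1420 = 17×83 + 9
83 = 9×9 + 2
9 = 4×2 + 1
2 = 2×1 + 0  (stop)
So -6095/1503 = [-5; 1, 17, 9, 4, 2].

[-5; 1, 17, 9, 4, 2]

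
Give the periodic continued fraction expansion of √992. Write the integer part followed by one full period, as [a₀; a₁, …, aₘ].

a₀ = ⌊√992⌋ = 31.
With m₀=0, d₀=1 and mₖ₊₁ = dₖaₖ − mₖ, dₖ₊₁ = (n − mₖ₊₁²)/dₖ, aₖ₊₁ = ⌊(a₀+mₖ₊₁)/dₖ₊₁⌋:
  k=1: m=31, d=31, a=2
  k=2: m=31, d=1, a=62
d=1 and a=2a₀=62 at k=2, so the next step gives (m, d) = (31, 31) again — its k=1 value — and the period has length 2.

[31; 2, 62]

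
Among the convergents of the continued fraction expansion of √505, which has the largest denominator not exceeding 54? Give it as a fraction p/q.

809/36

√505 = [22; 2, 8, 2, 44, …] (period length 4).
Convergents:
  p_0/q_0 = 22/1
  p_1/q_1 = 45/2
  p_2/q_2 = 382/17
  p_3/q_3 = 809/36
  p_4/q_4 = 35978/1601
q_3 = 36 ≤ 54 < 1601 = q_4, so the answer is 809/36.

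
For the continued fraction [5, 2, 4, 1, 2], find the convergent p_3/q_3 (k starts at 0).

Using pₖ = aₖpₖ₋₁ + pₖ₋₂, qₖ = aₖqₖ₋₁ + qₖ₋₂ (with p₋₁=1, p₋₂=0, q₋₁=0, q₋₂=1):
  k=0: a=5, p=5, q=1
  k=1: a=2, p=11, q=2
  k=2: a=4, p=49, q=9
  k=3: a=1, p=60, q=11

60/11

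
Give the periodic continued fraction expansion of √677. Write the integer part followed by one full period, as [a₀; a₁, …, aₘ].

a₀ = ⌊√677⌋ = 26.
With m₀=0, d₀=1 and mₖ₊₁ = dₖaₖ − mₖ, dₖ₊₁ = (n − mₖ₊₁²)/dₖ, aₖ₊₁ = ⌊(a₀+mₖ₊₁)/dₖ₊₁⌋:
  k=1: m=26, d=1, a=52
d=1 and a=2a₀=52 at k=1, so the next step gives (m, d) = (26, 1) again — its k=1 value — and the period has length 1.

[26; 52]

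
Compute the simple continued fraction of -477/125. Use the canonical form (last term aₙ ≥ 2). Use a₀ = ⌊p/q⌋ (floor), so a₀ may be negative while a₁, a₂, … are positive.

[-4; 5, 2, 3, 3]

-477 = -4·125 + 23
125 = 5·23 + 10
23 = 2·10 + 3
10 = 3·3 + 1
3 = 3·1 + 0  (stop)
So -477/125 = [-4; 5, 2, 3, 3].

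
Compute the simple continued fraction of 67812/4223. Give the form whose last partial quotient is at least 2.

[16; 17, 3, 3, 1, 18]

67812 = 16*4223 + 244
4223 = 17*244 + 75
244 = 3*75 + 19
75 = 3*19 + 18
19 = 1*18 + 1
18 = 18*1 + 0  (stop)
So 67812/4223 = [16; 17, 3, 3, 1, 18].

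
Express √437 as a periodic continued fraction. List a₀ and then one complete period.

[20; 1, 9, 2, 9, 1, 40]

a₀ = ⌊√437⌋ = 20.
With m₀=0, d₀=1 and mₖ₊₁ = dₖaₖ − mₖ, dₖ₊₁ = (n − mₖ₊₁²)/dₖ, aₖ₊₁ = ⌊(a₀+mₖ₊₁)/dₖ₊₁⌋:
  k=1: m=20, d=37, a=1
  k=2: m=17, d=4, a=9
  k=3: m=19, d=19, a=2
  k=4: m=19, d=4, a=9
  k=5: m=17, d=37, a=1
  k=6: m=20, d=1, a=40
d=1 and a=2a₀=40 at k=6, so the next step gives (m, d) = (20, 37) again — its k=1 value — and the period has length 6.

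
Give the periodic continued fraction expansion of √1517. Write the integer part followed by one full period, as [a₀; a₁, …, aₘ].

[38; 1, 18, 2, 18, 1, 76]

a₀ = ⌊√1517⌋ = 38.
With m₀=0, d₀=1 and mₖ₊₁ = dₖaₖ − mₖ, dₖ₊₁ = (n − mₖ₊₁²)/dₖ, aₖ₊₁ = ⌊(a₀+mₖ₊₁)/dₖ₊₁⌋:
  k=1: m=38, d=73, a=1
  k=2: m=35, d=4, a=18
  k=3: m=37, d=37, a=2
  k=4: m=37, d=4, a=18
  k=5: m=35, d=73, a=1
  k=6: m=38, d=1, a=76
d=1 and a=2a₀=76 at k=6, so the next step gives (m, d) = (38, 73) again — its k=1 value — and the period has length 6.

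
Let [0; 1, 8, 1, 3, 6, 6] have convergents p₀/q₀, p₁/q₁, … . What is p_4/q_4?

35/39

Using pₖ = aₖpₖ₋₁ + pₖ₋₂, qₖ = aₖqₖ₋₁ + qₖ₋₂ (with p₋₁=1, p₋₂=0, q₋₁=0, q₋₂=1):
  k=0: a=0, p=0, q=1
  k=1: a=1, p=1, q=1
  k=2: a=8, p=8, q=9
  k=3: a=1, p=9, q=10
  k=4: a=3, p=35, q=39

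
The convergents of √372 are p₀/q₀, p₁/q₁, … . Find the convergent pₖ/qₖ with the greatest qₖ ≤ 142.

1678/87

√372 = [19; 3, 2, 12, 2, 3, 38, …] (period length 6).
Convergents:
  p_0/q_0 = 19/1
  p_1/q_1 = 58/3
  p_2/q_2 = 135/7
  p_3/q_3 = 1678/87
  p_4/q_4 = 3491/181
q_3 = 87 ≤ 142 < 181 = q_4, so the answer is 1678/87.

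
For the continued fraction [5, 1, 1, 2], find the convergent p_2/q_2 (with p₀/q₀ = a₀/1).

Using pₖ = aₖpₖ₋₁ + pₖ₋₂, qₖ = aₖqₖ₋₁ + qₖ₋₂ (with p₋₁=1, p₋₂=0, q₋₁=0, q₋₂=1):
  k=0: a=5, p=5, q=1
  k=1: a=1, p=6, q=1
  k=2: a=1, p=11, q=2

11/2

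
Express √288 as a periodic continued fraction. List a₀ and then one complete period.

[16; 1, 32]

a₀ = ⌊√288⌋ = 16.
With m₀=0, d₀=1 and mₖ₊₁ = dₖaₖ − mₖ, dₖ₊₁ = (n − mₖ₊₁²)/dₖ, aₖ₊₁ = ⌊(a₀+mₖ₊₁)/dₖ₊₁⌋:
  k=1: m=16, d=32, a=1
  k=2: m=16, d=1, a=32
d=1 and a=2a₀=32 at k=2, so the next step gives (m, d) = (16, 32) again — its k=1 value — and the period has length 2.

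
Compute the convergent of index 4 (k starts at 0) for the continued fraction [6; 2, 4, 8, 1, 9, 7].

535/83

Using pₖ = aₖpₖ₋₁ + pₖ₋₂, qₖ = aₖqₖ₋₁ + qₖ₋₂ (with p₋₁=1, p₋₂=0, q₋₁=0, q₋₂=1):
  k=0: a=6, p=6, q=1
  k=1: a=2, p=13, q=2
  k=2: a=4, p=58, q=9
  k=3: a=8, p=477, q=74
  k=4: a=1, p=535, q=83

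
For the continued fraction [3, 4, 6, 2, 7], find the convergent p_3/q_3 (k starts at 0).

Using pₖ = aₖpₖ₋₁ + pₖ₋₂, qₖ = aₖqₖ₋₁ + qₖ₋₂ (with p₋₁=1, p₋₂=0, q₋₁=0, q₋₂=1):
  k=0: a=3, p=3, q=1
  k=1: a=4, p=13, q=4
  k=2: a=6, p=81, q=25
  k=3: a=2, p=175, q=54

175/54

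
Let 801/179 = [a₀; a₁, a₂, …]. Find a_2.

9

801 = 4·179 + 85   →  a_0 = 4
179 = 2·85 + 9   →  a_1 = 2
85 = 9·9 + 4   →  a_2 = 9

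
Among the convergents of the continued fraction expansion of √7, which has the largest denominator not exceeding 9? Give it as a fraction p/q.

√7 = [2; 1, 1, 1, 4, …] (period length 4).
Convergents:
  p_0/q_0 = 2/1
  p_1/q_1 = 3/1
  p_2/q_2 = 5/2
  p_3/q_3 = 8/3
  p_4/q_4 = 37/14
q_3 = 3 ≤ 9 < 14 = q_4, so the answer is 8/3.

8/3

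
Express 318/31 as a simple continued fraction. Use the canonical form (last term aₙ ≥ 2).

[10; 3, 1, 7]

318 = 10·31 + 8
31 = 3·8 + 7
8 = 1·7 + 1
7 = 7·1 + 0  (stop)
So 318/31 = [10; 3, 1, 7].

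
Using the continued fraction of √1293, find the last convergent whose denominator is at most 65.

863/24

√1293 = [35; 1, 22, 1, 70, …] (period length 4).
Convergents:
  p_0/q_0 = 35/1
  p_1/q_1 = 36/1
  p_2/q_2 = 827/23
  p_3/q_3 = 863/24
  p_4/q_4 = 61237/1703
q_3 = 24 ≤ 65 < 1703 = q_4, so the answer is 863/24.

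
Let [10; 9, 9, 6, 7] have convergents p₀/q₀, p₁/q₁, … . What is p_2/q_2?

Using pₖ = aₖpₖ₋₁ + pₖ₋₂, qₖ = aₖqₖ₋₁ + qₖ₋₂ (with p₋₁=1, p₋₂=0, q₋₁=0, q₋₂=1):
  k=0: a=10, p=10, q=1
  k=1: a=9, p=91, q=9
  k=2: a=9, p=829, q=82

829/82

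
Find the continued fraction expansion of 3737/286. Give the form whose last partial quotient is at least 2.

3737 = 13×286 + 19
286 = 15×19 + 1
19 = 19×1 + 0  (stop)
So 3737/286 = [13; 15, 19].

[13; 15, 19]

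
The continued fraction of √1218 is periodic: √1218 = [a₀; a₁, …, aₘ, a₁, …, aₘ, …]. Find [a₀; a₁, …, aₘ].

a₀ = ⌊√1218⌋ = 34.

[34; 1, 8, 1, 68]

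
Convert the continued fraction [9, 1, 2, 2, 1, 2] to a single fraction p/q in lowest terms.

Fold from the inside: start with 2/1.
  1 + 1/2 = 3/2
  2 + 2/3 = 8/3
  2 + 3/8 = 19/8
  1 + 8/19 = 27/19
  9 + 19/27 = 262/27

262/27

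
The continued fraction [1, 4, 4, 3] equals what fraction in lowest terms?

68/55

Fold from the inside: start with 3/1.
  4 + 1/3 = 13/3
  4 + 3/13 = 55/13
  1 + 13/55 = 68/55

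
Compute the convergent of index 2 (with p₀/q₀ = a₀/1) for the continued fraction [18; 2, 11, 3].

425/23

Using pₖ = aₖpₖ₋₁ + pₖ₋₂, qₖ = aₖqₖ₋₁ + qₖ₋₂ (with p₋₁=1, p₋₂=0, q₋₁=0, q₋₂=1):
  k=0: a=18, p=18, q=1
  k=1: a=2, p=37, q=2
  k=2: a=11, p=425, q=23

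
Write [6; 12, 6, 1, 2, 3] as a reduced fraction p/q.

Fold from the inside: start with 3/1.
  2 + 1/3 = 7/3
  1 + 3/7 = 10/7
  6 + 7/10 = 67/10
  12 + 10/67 = 814/67
  6 + 67/814 = 4951/814

4951/814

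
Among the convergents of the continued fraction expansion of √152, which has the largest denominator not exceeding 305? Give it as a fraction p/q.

2737/222

√152 = [12; 3, 24, …] (period length 2).
Convergents:
  p_0/q_0 = 12/1
  p_1/q_1 = 37/3
  p_2/q_2 = 900/73
  p_3/q_3 = 2737/222
  p_4/q_4 = 66588/5401
q_3 = 222 ≤ 305 < 5401 = q_4, so the answer is 2737/222.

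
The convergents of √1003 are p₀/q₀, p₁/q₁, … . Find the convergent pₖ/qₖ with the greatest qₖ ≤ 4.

95/3

√1003 = [31; 1, 2, 31, 2, 1, 62, …] (period length 6).
Convergents:
  p_0/q_0 = 31/1
  p_1/q_1 = 32/1
  p_2/q_2 = 95/3
  p_3/q_3 = 2977/94
q_2 = 3 ≤ 4 < 94 = q_3, so the answer is 95/3.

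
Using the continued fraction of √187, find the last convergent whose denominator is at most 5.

√187 = [13; 1, 2, 13, 2, 1, 26, …] (period length 6).
Convergents:
  p_0/q_0 = 13/1
  p_1/q_1 = 14/1
  p_2/q_2 = 41/3
  p_3/q_3 = 547/40
q_2 = 3 ≤ 5 < 40 = q_3, so the answer is 41/3.

41/3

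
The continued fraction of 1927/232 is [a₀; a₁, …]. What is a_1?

1927 = 8·232 + 71   →  a_0 = 8
232 = 3·71 + 19   →  a_1 = 3

3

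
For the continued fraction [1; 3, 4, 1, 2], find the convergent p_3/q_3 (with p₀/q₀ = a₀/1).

21/16

Using pₖ = aₖpₖ₋₁ + pₖ₋₂, qₖ = aₖqₖ₋₁ + qₖ₋₂ (with p₋₁=1, p₋₂=0, q₋₁=0, q₋₂=1):
  k=0: a=1, p=1, q=1
  k=1: a=3, p=4, q=3
  k=2: a=4, p=17, q=13
  k=3: a=1, p=21, q=16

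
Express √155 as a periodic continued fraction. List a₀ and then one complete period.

[12; 2, 4, 2, 24]

a₀ = ⌊√155⌋ = 12.
With m₀=0, d₀=1 and mₖ₊₁ = dₖaₖ − mₖ, dₖ₊₁ = (n − mₖ₊₁²)/dₖ, aₖ₊₁ = ⌊(a₀+mₖ₊₁)/dₖ₊₁⌋:
  k=1: m=12, d=11, a=2
  k=2: m=10, d=5, a=4
  k=3: m=10, d=11, a=2
  k=4: m=12, d=1, a=24
d=1 and a=2a₀=24 at k=4, so the next step gives (m, d) = (12, 11) again — its k=1 value — and the period has length 4.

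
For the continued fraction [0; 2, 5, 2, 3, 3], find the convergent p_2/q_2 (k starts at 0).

Using pₖ = aₖpₖ₋₁ + pₖ₋₂, qₖ = aₖqₖ₋₁ + qₖ₋₂ (with p₋₁=1, p₋₂=0, q₋₁=0, q₋₂=1):
  k=0: a=0, p=0, q=1
  k=1: a=2, p=1, q=2
  k=2: a=5, p=5, q=11

5/11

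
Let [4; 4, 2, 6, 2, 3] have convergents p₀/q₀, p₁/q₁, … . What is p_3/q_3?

245/58

Using pₖ = aₖpₖ₋₁ + pₖ₋₂, qₖ = aₖqₖ₋₁ + qₖ₋₂ (with p₋₁=1, p₋₂=0, q₋₁=0, q₋₂=1):
  k=0: a=4, p=4, q=1
  k=1: a=4, p=17, q=4
  k=2: a=2, p=38, q=9
  k=3: a=6, p=245, q=58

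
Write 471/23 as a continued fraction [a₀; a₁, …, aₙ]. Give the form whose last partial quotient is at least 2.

[20; 2, 11]

471 = 20*23 + 11
23 = 2*11 + 1
11 = 11*1 + 0  (stop)
So 471/23 = [20; 2, 11].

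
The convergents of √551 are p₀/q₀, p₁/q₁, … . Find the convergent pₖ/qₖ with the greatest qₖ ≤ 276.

3967/169

√551 = [23; 2, 8, 1, 8, 2, 46, …] (period length 6).
Convergents:
  p_0/q_0 = 23/1
  p_1/q_1 = 47/2
  p_2/q_2 = 399/17
  p_3/q_3 = 446/19
  p_4/q_4 = 3967/169
  p_5/q_5 = 8380/357
q_4 = 169 ≤ 276 < 357 = q_5, so the answer is 3967/169.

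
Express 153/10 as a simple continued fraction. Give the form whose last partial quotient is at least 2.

153 = 15×10 + 3
10 = 3×3 + 1
3 = 3×1 + 0  (stop)
So 153/10 = [15; 3, 3].

[15; 3, 3]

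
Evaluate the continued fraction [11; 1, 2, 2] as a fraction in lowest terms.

82/7

Fold from the inside: start with 2/1.
  2 + 1/2 = 5/2
  1 + 2/5 = 7/5
  11 + 5/7 = 82/7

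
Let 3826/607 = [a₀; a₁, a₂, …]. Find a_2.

3826 = 6·607 + 184   →  a_0 = 6
607 = 3·184 + 55   →  a_1 = 3
184 = 3·55 + 19   →  a_2 = 3

3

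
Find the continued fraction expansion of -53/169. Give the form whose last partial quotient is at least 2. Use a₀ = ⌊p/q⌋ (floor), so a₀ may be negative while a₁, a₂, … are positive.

[-1; 1, 2, 5, 3, 3]

-53 = -1*169 + 116
169 = 1*116 + 53
116 = 2*53 + 10
53 = 5*10 + 3
10 = 3*3 + 1
3 = 3*1 + 0  (stop)
So -53/169 = [-1; 1, 2, 5, 3, 3].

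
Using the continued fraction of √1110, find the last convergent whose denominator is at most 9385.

132567/3979

√1110 = [33; 3, 6, 3, 66, …] (period length 4).
Convergents:
  p_0/q_0 = 33/1
  p_1/q_1 = 100/3
  p_2/q_2 = 633/19
  p_3/q_3 = 1999/60
  p_4/q_4 = 132567/3979
  p_5/q_5 = 399700/11997
q_4 = 3979 ≤ 9385 < 11997 = q_5, so the answer is 132567/3979.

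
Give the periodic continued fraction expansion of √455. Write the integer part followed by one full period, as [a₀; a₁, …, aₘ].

[21; 3, 42]

a₀ = ⌊√455⌋ = 21.
With m₀=0, d₀=1 and mₖ₊₁ = dₖaₖ − mₖ, dₖ₊₁ = (n − mₖ₊₁²)/dₖ, aₖ₊₁ = ⌊(a₀+mₖ₊₁)/dₖ₊₁⌋:
  k=1: m=21, d=14, a=3
  k=2: m=21, d=1, a=42
d=1 and a=2a₀=42 at k=2, so the next step gives (m, d) = (21, 14) again — its k=1 value — and the period has length 2.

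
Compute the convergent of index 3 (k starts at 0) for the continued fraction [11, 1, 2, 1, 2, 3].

Using pₖ = aₖpₖ₋₁ + pₖ₋₂, qₖ = aₖqₖ₋₁ + qₖ₋₂ (with p₋₁=1, p₋₂=0, q₋₁=0, q₋₂=1):
  k=0: a=11, p=11, q=1
  k=1: a=1, p=12, q=1
  k=2: a=2, p=35, q=3
  k=3: a=1, p=47, q=4

47/4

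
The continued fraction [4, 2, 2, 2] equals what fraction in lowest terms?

Using pₖ = aₖpₖ₋₁ + pₖ₋₂ and qₖ = aₖqₖ₋₁ + qₖ₋₂:
  k=0: a=4, p=4, q=1
  k=1: a=2, p=9, q=2
  k=2: a=2, p=22, q=5
  k=3: a=2, p=53, q=12

53/12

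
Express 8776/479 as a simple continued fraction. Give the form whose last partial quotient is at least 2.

[18; 3, 9, 17]

8776 = 18*479 + 154
479 = 3*154 + 17
154 = 9*17 + 1
17 = 17*1 + 0  (stop)
So 8776/479 = [18; 3, 9, 17].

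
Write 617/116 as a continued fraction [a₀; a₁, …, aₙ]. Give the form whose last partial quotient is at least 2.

[5; 3, 7, 2, 2]

617 = 5·116 + 37
116 = 3·37 + 5
37 = 7·5 + 2
5 = 2·2 + 1
2 = 2·1 + 0  (stop)
So 617/116 = [5; 3, 7, 2, 2].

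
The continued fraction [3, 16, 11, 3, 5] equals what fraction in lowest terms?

8917/2912

Fold from the inside: start with 5/1.
  3 + 1/5 = 16/5
  11 + 5/16 = 181/16
  16 + 16/181 = 2912/181
  3 + 181/2912 = 8917/2912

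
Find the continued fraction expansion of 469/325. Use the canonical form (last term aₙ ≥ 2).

469 = 1×325 + 144
325 = 2×144 + 37
144 = 3×37 + 33
37 = 1×33 + 4
33 = 8×4 + 1
4 = 4×1 + 0  (stop)
So 469/325 = [1; 2, 3, 1, 8, 4].

[1; 2, 3, 1, 8, 4]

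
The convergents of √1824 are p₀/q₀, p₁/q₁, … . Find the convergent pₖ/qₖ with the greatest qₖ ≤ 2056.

√1824 = [42; 1, 2, 2, 2, 1, 84, …] (period length 6).
Convergents:
  p_0/q_0 = 42/1
  p_1/q_1 = 43/1
  p_2/q_2 = 128/3
  p_3/q_3 = 299/7
  p_4/q_4 = 726/17
  p_5/q_5 = 1025/24
  p_6/q_6 = 86826/2033
  p_7/q_7 = 87851/2057
q_6 = 2033 ≤ 2056 < 2057 = q_7, so the answer is 86826/2033.

86826/2033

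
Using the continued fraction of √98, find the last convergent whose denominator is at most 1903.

17631/1781

√98 = [9; 1, 8, 1, 18, …] (period length 4).
Convergents:
  p_0/q_0 = 9/1
  p_1/q_1 = 10/1
  p_2/q_2 = 89/9
  p_3/q_3 = 99/10
  p_4/q_4 = 1871/189
  p_5/q_5 = 1970/199
  p_6/q_6 = 17631/1781
  p_7/q_7 = 19601/1980
q_6 = 1781 ≤ 1903 < 1980 = q_7, so the answer is 17631/1781.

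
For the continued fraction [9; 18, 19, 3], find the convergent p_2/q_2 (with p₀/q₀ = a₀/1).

Using pₖ = aₖpₖ₋₁ + pₖ₋₂, qₖ = aₖqₖ₋₁ + qₖ₋₂ (with p₋₁=1, p₋₂=0, q₋₁=0, q₋₂=1):
  k=0: a=9, p=9, q=1
  k=1: a=18, p=163, q=18
  k=2: a=19, p=3106, q=343

3106/343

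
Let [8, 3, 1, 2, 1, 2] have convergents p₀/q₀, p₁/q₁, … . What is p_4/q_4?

124/15

Using pₖ = aₖpₖ₋₁ + pₖ₋₂, qₖ = aₖqₖ₋₁ + qₖ₋₂ (with p₋₁=1, p₋₂=0, q₋₁=0, q₋₂=1):
  k=0: a=8, p=8, q=1
  k=1: a=3, p=25, q=3
  k=2: a=1, p=33, q=4
  k=3: a=2, p=91, q=11
  k=4: a=1, p=124, q=15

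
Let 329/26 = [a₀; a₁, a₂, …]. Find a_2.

1

329 = 12·26 + 17   →  a_0 = 12
26 = 1·17 + 9   →  a_1 = 1
17 = 1·9 + 8   →  a_2 = 1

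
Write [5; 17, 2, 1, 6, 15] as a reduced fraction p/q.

Fold from the inside: start with 15/1.
  6 + 1/15 = 91/15
  1 + 15/91 = 106/91
  2 + 91/106 = 303/106
  17 + 106/303 = 5257/303
  5 + 303/5257 = 26588/5257

26588/5257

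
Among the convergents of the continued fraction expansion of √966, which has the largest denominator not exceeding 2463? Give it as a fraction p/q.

57499/1850

√966 = [31; 12, 2, 2, 2, 12, 62, …] (period length 6).
Convergents:
  p_0/q_0 = 31/1
  p_1/q_1 = 373/12
  p_2/q_2 = 777/25
  p_3/q_3 = 1927/62
  p_4/q_4 = 4631/149
  p_5/q_5 = 57499/1850
  p_6/q_6 = 3569569/114849
q_5 = 1850 ≤ 2463 < 114849 = q_6, so the answer is 57499/1850.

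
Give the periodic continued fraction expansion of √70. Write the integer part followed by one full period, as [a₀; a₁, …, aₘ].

a₀ = ⌊√70⌋ = 8.
With m₀=0, d₀=1 and mₖ₊₁ = dₖaₖ − mₖ, dₖ₊₁ = (n − mₖ₊₁²)/dₖ, aₖ₊₁ = ⌊(a₀+mₖ₊₁)/dₖ₊₁⌋:
  k=1: m=8, d=6, a=2
  k=2: m=4, d=9, a=1
  k=3: m=5, d=5, a=2
  k=4: m=5, d=9, a=1
  k=5: m=4, d=6, a=2
  k=6: m=8, d=1, a=16
d=1 and a=2a₀=16 at k=6, so the next step gives (m, d) = (8, 6) again — its k=1 value — and the period has length 6.

[8; 2, 1, 2, 1, 2, 16]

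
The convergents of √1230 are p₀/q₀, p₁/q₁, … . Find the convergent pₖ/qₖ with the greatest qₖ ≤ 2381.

√1230 = [35; 14, 70, …] (period length 2).
Convergents:
  p_0/q_0 = 35/1
  p_1/q_1 = 491/14
  p_2/q_2 = 34405/981
  p_3/q_3 = 482161/13748
q_2 = 981 ≤ 2381 < 13748 = q_3, so the answer is 34405/981.

34405/981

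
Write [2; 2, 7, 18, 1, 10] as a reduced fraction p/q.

Fold from the inside: start with 10/1.
  1 + 1/10 = 11/10
  18 + 10/11 = 208/11
  7 + 11/208 = 1467/208
  2 + 208/1467 = 3142/1467
  2 + 1467/3142 = 7751/3142

7751/3142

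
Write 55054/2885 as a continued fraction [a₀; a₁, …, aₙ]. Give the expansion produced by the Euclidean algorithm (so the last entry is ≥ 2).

55054 = 19×2885 + 239
2885 = 12×239 + 17
239 = 14×17 + 1
17 = 17×1 + 0  (stop)
So 55054/2885 = [19; 12, 14, 17].

[19; 12, 14, 17]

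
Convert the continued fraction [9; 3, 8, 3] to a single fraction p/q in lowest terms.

Using pₖ = aₖpₖ₋₁ + pₖ₋₂ and qₖ = aₖqₖ₋₁ + qₖ₋₂:
  k=0: a=9, p=9, q=1
  k=1: a=3, p=28, q=3
  k=2: a=8, p=233, q=25
  k=3: a=3, p=727, q=78

727/78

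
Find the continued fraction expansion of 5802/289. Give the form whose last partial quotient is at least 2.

[20; 13, 7, 3]

5802 = 20·289 + 22
289 = 13·22 + 3
22 = 7·3 + 1
3 = 3·1 + 0  (stop)
So 5802/289 = [20; 13, 7, 3].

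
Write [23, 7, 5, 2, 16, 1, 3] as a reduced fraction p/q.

Using pₖ = aₖpₖ₋₁ + pₖ₋₂ and qₖ = aₖqₖ₋₁ + qₖ₋₂:
  k=0: a=23, p=23, q=1
  k=1: a=7, p=162, q=7
  k=2: a=5, p=833, q=36
  k=3: a=2, p=1828, q=79
  k=4: a=16, p=30081, q=1300
  k=5: a=1, p=31909, q=1379
  k=6: a=3, p=125808, q=5437

125808/5437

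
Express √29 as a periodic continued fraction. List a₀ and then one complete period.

a₀ = ⌊√29⌋ = 5.
With m₀=0, d₀=1 and mₖ₊₁ = dₖaₖ − mₖ, dₖ₊₁ = (n − mₖ₊₁²)/dₖ, aₖ₊₁ = ⌊(a₀+mₖ₊₁)/dₖ₊₁⌋:
  k=1: m=5, d=4, a=2
  k=2: m=3, d=5, a=1
  k=3: m=2, d=5, a=1
  k=4: m=3, d=4, a=2
  k=5: m=5, d=1, a=10
d=1 and a=2a₀=10 at k=5, so the next step gives (m, d) = (5, 4) again — its k=1 value — and the period has length 5.

[5; 2, 1, 1, 2, 10]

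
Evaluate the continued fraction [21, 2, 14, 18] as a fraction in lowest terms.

Fold from the inside: start with 18/1.
  14 + 1/18 = 253/18
  2 + 18/253 = 524/253
  21 + 253/524 = 11257/524

11257/524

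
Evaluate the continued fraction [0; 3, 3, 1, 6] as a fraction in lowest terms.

27/88

Fold from the inside: start with 6/1.
  1 + 1/6 = 7/6
  3 + 6/7 = 27/7
  3 + 7/27 = 88/27
  0 + 27/88 = 27/88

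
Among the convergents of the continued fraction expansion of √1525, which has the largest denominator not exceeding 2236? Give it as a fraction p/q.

√1525 = [39; 19, 1, 1, 19, 78, …] (period length 5).
Convergents:
  p_0/q_0 = 39/1
  p_1/q_1 = 742/19
  p_2/q_2 = 781/20
  p_3/q_3 = 1523/39
  p_4/q_4 = 29718/761
  p_5/q_5 = 2319527/59397
q_4 = 761 ≤ 2236 < 59397 = q_5, so the answer is 29718/761.

29718/761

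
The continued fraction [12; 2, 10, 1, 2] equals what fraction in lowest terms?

Fold from the inside: start with 2/1.
  1 + 1/2 = 3/2
  10 + 2/3 = 32/3
  2 + 3/32 = 67/32
  12 + 32/67 = 836/67

836/67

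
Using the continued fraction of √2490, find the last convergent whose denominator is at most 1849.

√2490 = [49; 1, 8, 1, 98, …] (period length 4).
Convergents:
  p_0/q_0 = 49/1
  p_1/q_1 = 50/1
  p_2/q_2 = 449/9
  p_3/q_3 = 499/10
  p_4/q_4 = 49351/989
  p_5/q_5 = 49850/999
  p_6/q_6 = 448151/8981
q_5 = 999 ≤ 1849 < 8981 = q_6, so the answer is 49850/999.

49850/999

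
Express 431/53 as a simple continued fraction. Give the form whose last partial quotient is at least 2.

[8; 7, 1, 1, 3]

431 = 8·53 + 7
53 = 7·7 + 4
7 = 1·4 + 3
4 = 1·3 + 1
3 = 3·1 + 0  (stop)
So 431/53 = [8; 7, 1, 1, 3].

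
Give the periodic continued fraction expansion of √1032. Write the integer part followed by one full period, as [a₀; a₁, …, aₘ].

[32; 8, 64]

a₀ = ⌊√1032⌋ = 32.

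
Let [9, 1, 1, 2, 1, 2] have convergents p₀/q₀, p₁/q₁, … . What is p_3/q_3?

48/5

Using pₖ = aₖpₖ₋₁ + pₖ₋₂, qₖ = aₖqₖ₋₁ + qₖ₋₂ (with p₋₁=1, p₋₂=0, q₋₁=0, q₋₂=1):
  k=0: a=9, p=9, q=1
  k=1: a=1, p=10, q=1
  k=2: a=1, p=19, q=2
  k=3: a=2, p=48, q=5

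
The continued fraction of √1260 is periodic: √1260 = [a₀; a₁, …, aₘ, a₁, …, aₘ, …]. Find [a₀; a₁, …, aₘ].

[35; 2, 70]

a₀ = ⌊√1260⌋ = 35.
With m₀=0, d₀=1 and mₖ₊₁ = dₖaₖ − mₖ, dₖ₊₁ = (n − mₖ₊₁²)/dₖ, aₖ₊₁ = ⌊(a₀+mₖ₊₁)/dₖ₊₁⌋:
  k=1: m=35, d=35, a=2
  k=2: m=35, d=1, a=70
d=1 and a=2a₀=70 at k=2, so the next step gives (m, d) = (35, 35) again — its k=1 value — and the period has length 2.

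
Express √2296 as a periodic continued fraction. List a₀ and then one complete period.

[47; 1, 10, 1, 94]

a₀ = ⌊√2296⌋ = 47.
With m₀=0, d₀=1 and mₖ₊₁ = dₖaₖ − mₖ, dₖ₊₁ = (n − mₖ₊₁²)/dₖ, aₖ₊₁ = ⌊(a₀+mₖ₊₁)/dₖ₊₁⌋:
  k=1: m=47, d=87, a=1
  k=2: m=40, d=8, a=10
  k=3: m=40, d=87, a=1
  k=4: m=47, d=1, a=94
d=1 and a=2a₀=94 at k=4, so the next step gives (m, d) = (47, 87) again — its k=1 value — and the period has length 4.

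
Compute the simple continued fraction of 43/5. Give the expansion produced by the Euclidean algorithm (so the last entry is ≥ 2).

43 = 8·5 + 3
5 = 1·3 + 2
3 = 1·2 + 1
2 = 2·1 + 0  (stop)
So 43/5 = [8; 1, 1, 2].

[8; 1, 1, 2]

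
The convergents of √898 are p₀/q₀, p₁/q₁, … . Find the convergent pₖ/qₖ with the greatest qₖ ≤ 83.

899/30

√898 = [29; 1, 28, 1, 58, …] (period length 4).
Convergents:
  p_0/q_0 = 29/1
  p_1/q_1 = 30/1
  p_2/q_2 = 869/29
  p_3/q_3 = 899/30
  p_4/q_4 = 53011/1769
q_3 = 30 ≤ 83 < 1769 = q_4, so the answer is 899/30.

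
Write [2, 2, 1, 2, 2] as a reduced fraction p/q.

45/19

Using pₖ = aₖpₖ₋₁ + pₖ₋₂ and qₖ = aₖqₖ₋₁ + qₖ₋₂:
  k=0: a=2, p=2, q=1
  k=1: a=2, p=5, q=2
  k=2: a=1, p=7, q=3
  k=3: a=2, p=19, q=8
  k=4: a=2, p=45, q=19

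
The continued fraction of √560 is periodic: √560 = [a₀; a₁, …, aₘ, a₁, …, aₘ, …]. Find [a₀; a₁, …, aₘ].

a₀ = ⌊√560⌋ = 23.
With m₀=0, d₀=1 and mₖ₊₁ = dₖaₖ − mₖ, dₖ₊₁ = (n − mₖ₊₁²)/dₖ, aₖ₊₁ = ⌊(a₀+mₖ₊₁)/dₖ₊₁⌋:
  k=1: m=23, d=31, a=1
  k=2: m=8, d=16, a=1
  k=3: m=8, d=31, a=1
  k=4: m=23, d=1, a=46
d=1 and a=2a₀=46 at k=4, so the next step gives (m, d) = (23, 31) again — its k=1 value — and the period has length 4.

[23; 1, 1, 1, 46]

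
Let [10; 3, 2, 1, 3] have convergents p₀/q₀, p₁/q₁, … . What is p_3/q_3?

Using pₖ = aₖpₖ₋₁ + pₖ₋₂, qₖ = aₖqₖ₋₁ + qₖ₋₂ (with p₋₁=1, p₋₂=0, q₋₁=0, q₋₂=1):
  k=0: a=10, p=10, q=1
  k=1: a=3, p=31, q=3
  k=2: a=2, p=72, q=7
  k=3: a=1, p=103, q=10

103/10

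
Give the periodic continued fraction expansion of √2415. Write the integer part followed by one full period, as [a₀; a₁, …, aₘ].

a₀ = ⌊√2415⌋ = 49.

[49; 7, 98]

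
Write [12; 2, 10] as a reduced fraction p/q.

262/21

Fold from the inside: start with 10/1.
  2 + 1/10 = 21/10
  12 + 10/21 = 262/21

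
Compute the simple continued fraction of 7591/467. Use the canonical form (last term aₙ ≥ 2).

[16; 3, 1, 12, 4, 2]

7591 = 16×467 + 119
467 = 3×119 + 110
119 = 1×110 + 9
110 = 12×9 + 2
9 = 4×2 + 1
2 = 2×1 + 0  (stop)
So 7591/467 = [16; 3, 1, 12, 4, 2].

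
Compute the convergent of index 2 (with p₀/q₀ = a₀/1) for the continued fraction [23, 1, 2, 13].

71/3

Using pₖ = aₖpₖ₋₁ + pₖ₋₂, qₖ = aₖqₖ₋₁ + qₖ₋₂ (with p₋₁=1, p₋₂=0, q₋₁=0, q₋₂=1):
  k=0: a=23, p=23, q=1
  k=1: a=1, p=24, q=1
  k=2: a=2, p=71, q=3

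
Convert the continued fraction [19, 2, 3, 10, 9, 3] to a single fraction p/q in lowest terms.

Fold from the inside: start with 3/1.
  9 + 1/3 = 28/3
  10 + 3/28 = 283/28
  3 + 28/283 = 877/283
  2 + 283/877 = 2037/877
  19 + 877/2037 = 39580/2037

39580/2037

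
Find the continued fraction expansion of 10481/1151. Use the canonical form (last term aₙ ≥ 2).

[9; 9, 2, 3, 3, 5]

10481 = 9·1151 + 122
1151 = 9·122 + 53
122 = 2·53 + 16
53 = 3·16 + 5
16 = 3·5 + 1
5 = 5·1 + 0  (stop)
So 10481/1151 = [9; 9, 2, 3, 3, 5].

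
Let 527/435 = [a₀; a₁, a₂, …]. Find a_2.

1

527 = 1·435 + 92   →  a_0 = 1
435 = 4·92 + 67   →  a_1 = 4
92 = 1·67 + 25   →  a_2 = 1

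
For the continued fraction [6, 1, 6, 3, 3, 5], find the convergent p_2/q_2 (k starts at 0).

48/7

Using pₖ = aₖpₖ₋₁ + pₖ₋₂, qₖ = aₖqₖ₋₁ + qₖ₋₂ (with p₋₁=1, p₋₂=0, q₋₁=0, q₋₂=1):
  k=0: a=6, p=6, q=1
  k=1: a=1, p=7, q=1
  k=2: a=6, p=48, q=7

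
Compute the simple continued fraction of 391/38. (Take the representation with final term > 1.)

391 = 10·38 + 11
38 = 3·11 + 5
11 = 2·5 + 1
5 = 5·1 + 0  (stop)
So 391/38 = [10; 3, 2, 5].

[10; 3, 2, 5]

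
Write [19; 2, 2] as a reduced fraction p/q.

Fold from the inside: start with 2/1.
  2 + 1/2 = 5/2
  19 + 2/5 = 97/5

97/5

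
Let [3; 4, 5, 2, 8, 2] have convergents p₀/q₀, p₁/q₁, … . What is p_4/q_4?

1260/389

Using pₖ = aₖpₖ₋₁ + pₖ₋₂, qₖ = aₖqₖ₋₁ + qₖ₋₂ (with p₋₁=1, p₋₂=0, q₋₁=0, q₋₂=1):
  k=0: a=3, p=3, q=1
  k=1: a=4, p=13, q=4
  k=2: a=5, p=68, q=21
  k=3: a=2, p=149, q=46
  k=4: a=8, p=1260, q=389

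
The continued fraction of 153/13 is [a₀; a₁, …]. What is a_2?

3

153 = 11·13 + 10   →  a_0 = 11
13 = 1·10 + 3   →  a_1 = 1
10 = 3·3 + 1   →  a_2 = 3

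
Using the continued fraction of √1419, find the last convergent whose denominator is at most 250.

√1419 = [37; 1, 2, 37, 2, 1, 74, …] (period length 6).
Convergents:
  p_0/q_0 = 37/1
  p_1/q_1 = 38/1
  p_2/q_2 = 113/3
  p_3/q_3 = 4219/112
  p_4/q_4 = 8551/227
  p_5/q_5 = 12770/339
q_4 = 227 ≤ 250 < 339 = q_5, so the answer is 8551/227.

8551/227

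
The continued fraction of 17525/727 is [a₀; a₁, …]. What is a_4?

1

17525 = 24·727 + 77   →  a_0 = 24
727 = 9·77 + 34   →  a_1 = 9
77 = 2·34 + 9   →  a_2 = 2
34 = 3·9 + 7   →  a_3 = 3
9 = 1·7 + 2   →  a_4 = 1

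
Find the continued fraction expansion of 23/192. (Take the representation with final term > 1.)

23 = 0×192 + 23
192 = 8×23 + 8
23 = 2×8 + 7
8 = 1×7 + 1
7 = 7×1 + 0  (stop)
So 23/192 = [0; 8, 2, 1, 7].

[0; 8, 2, 1, 7]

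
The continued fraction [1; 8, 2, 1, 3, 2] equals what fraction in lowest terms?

234/209

Fold from the inside: start with 2/1.
  3 + 1/2 = 7/2
  1 + 2/7 = 9/7
  2 + 7/9 = 25/9
  8 + 9/25 = 209/25
  1 + 25/209 = 234/209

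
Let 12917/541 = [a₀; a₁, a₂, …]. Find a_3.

13

12917 = 23·541 + 474   →  a_0 = 23
541 = 1·474 + 67   →  a_1 = 1
474 = 7·67 + 5   →  a_2 = 7
67 = 13·5 + 2   →  a_3 = 13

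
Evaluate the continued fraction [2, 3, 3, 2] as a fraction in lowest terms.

Fold from the inside: start with 2/1.
  3 + 1/2 = 7/2
  3 + 2/7 = 23/7
  2 + 7/23 = 53/23

53/23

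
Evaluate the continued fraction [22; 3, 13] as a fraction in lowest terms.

Using pₖ = aₖpₖ₋₁ + pₖ₋₂ and qₖ = aₖqₖ₋₁ + qₖ₋₂:
  k=0: a=22, p=22, q=1
  k=1: a=3, p=67, q=3
  k=2: a=13, p=893, q=40

893/40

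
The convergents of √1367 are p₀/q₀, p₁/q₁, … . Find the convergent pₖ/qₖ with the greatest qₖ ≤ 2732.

99827/2700

√1367 = [36; 1, 35, 1, 72, …] (period length 4).
Convergents:
  p_0/q_0 = 36/1
  p_1/q_1 = 37/1
  p_2/q_2 = 1331/36
  p_3/q_3 = 1368/37
  p_4/q_4 = 99827/2700
  p_5/q_5 = 101195/2737
q_4 = 2700 ≤ 2732 < 2737 = q_5, so the answer is 99827/2700.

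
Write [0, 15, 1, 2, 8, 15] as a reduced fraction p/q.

378/5927

Using pₖ = aₖpₖ₋₁ + pₖ₋₂ and qₖ = aₖqₖ₋₁ + qₖ₋₂:
  k=0: a=0, p=0, q=1
  k=1: a=15, p=1, q=15
  k=2: a=1, p=1, q=16
  k=3: a=2, p=3, q=47
  k=4: a=8, p=25, q=392
  k=5: a=15, p=378, q=5927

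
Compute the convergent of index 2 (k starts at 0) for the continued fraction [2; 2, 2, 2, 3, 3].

12/5

Using pₖ = aₖpₖ₋₁ + pₖ₋₂, qₖ = aₖqₖ₋₁ + qₖ₋₂ (with p₋₁=1, p₋₂=0, q₋₁=0, q₋₂=1):
  k=0: a=2, p=2, q=1
  k=1: a=2, p=5, q=2
  k=2: a=2, p=12, q=5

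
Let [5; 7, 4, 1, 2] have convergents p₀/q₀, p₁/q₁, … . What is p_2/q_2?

149/29

Using pₖ = aₖpₖ₋₁ + pₖ₋₂, qₖ = aₖqₖ₋₁ + qₖ₋₂ (with p₋₁=1, p₋₂=0, q₋₁=0, q₋₂=1):
  k=0: a=5, p=5, q=1
  k=1: a=7, p=36, q=7
  k=2: a=4, p=149, q=29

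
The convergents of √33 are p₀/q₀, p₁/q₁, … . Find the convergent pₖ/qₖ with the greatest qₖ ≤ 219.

√33 = [5; 1, 2, 1, 10, …] (period length 4).
Convergents:
  p_0/q_0 = 5/1
  p_1/q_1 = 6/1
  p_2/q_2 = 17/3
  p_3/q_3 = 23/4
  p_4/q_4 = 247/43
  p_5/q_5 = 270/47
  p_6/q_6 = 787/137
  p_7/q_7 = 1057/184
  p_8/q_8 = 11357/1977
q_7 = 184 ≤ 219 < 1977 = q_8, so the answer is 1057/184.

1057/184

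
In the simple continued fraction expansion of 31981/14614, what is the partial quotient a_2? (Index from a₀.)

31981 = 2·14614 + 2753   →  a_0 = 2
14614 = 5·2753 + 849   →  a_1 = 5
2753 = 3·849 + 206   →  a_2 = 3

3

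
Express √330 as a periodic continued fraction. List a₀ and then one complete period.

a₀ = ⌊√330⌋ = 18.
With m₀=0, d₀=1 and mₖ₊₁ = dₖaₖ − mₖ, dₖ₊₁ = (n − mₖ₊₁²)/dₖ, aₖ₊₁ = ⌊(a₀+mₖ₊₁)/dₖ₊₁⌋:
  k=1: m=18, d=6, a=6
  k=2: m=18, d=1, a=36
d=1 and a=2a₀=36 at k=2, so the next step gives (m, d) = (18, 6) again — its k=1 value — and the period has length 2.

[18; 6, 36]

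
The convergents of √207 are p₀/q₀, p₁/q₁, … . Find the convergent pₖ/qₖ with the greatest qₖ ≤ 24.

√207 = [14; 2, 1, 1, 2, 1, 1, 2, 28, …] (period length 8).
Convergents:
  p_0/q_0 = 14/1
  p_1/q_1 = 29/2
  p_2/q_2 = 43/3
  p_3/q_3 = 72/5
  p_4/q_4 = 187/13
  p_5/q_5 = 259/18
  p_6/q_6 = 446/31
q_5 = 18 ≤ 24 < 31 = q_6, so the answer is 259/18.

259/18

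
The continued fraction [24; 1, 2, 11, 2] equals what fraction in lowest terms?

Using pₖ = aₖpₖ₋₁ + pₖ₋₂ and qₖ = aₖqₖ₋₁ + qₖ₋₂:
  k=0: a=24, p=24, q=1
  k=1: a=1, p=25, q=1
  k=2: a=2, p=74, q=3
  k=3: a=11, p=839, q=34
  k=4: a=2, p=1752, q=71

1752/71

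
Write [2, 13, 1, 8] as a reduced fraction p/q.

Using pₖ = aₖpₖ₋₁ + pₖ₋₂ and qₖ = aₖqₖ₋₁ + qₖ₋₂:
  k=0: a=2, p=2, q=1
  k=1: a=13, p=27, q=13
  k=2: a=1, p=29, q=14
  k=3: a=8, p=259, q=125

259/125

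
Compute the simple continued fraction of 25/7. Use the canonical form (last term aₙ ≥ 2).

25 = 3×7 + 4
7 = 1×4 + 3
4 = 1×3 + 1
3 = 3×1 + 0  (stop)
So 25/7 = [3; 1, 1, 3].

[3; 1, 1, 3]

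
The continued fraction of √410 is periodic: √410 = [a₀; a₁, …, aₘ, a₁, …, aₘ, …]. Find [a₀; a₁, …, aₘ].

a₀ = ⌊√410⌋ = 20.

[20; 4, 40]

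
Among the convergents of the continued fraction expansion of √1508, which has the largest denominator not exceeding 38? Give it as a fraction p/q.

233/6

√1508 = [38; 1, 4, 1, 76, …] (period length 4).
Convergents:
  p_0/q_0 = 38/1
  p_1/q_1 = 39/1
  p_2/q_2 = 194/5
  p_3/q_3 = 233/6
  p_4/q_4 = 17902/461
q_3 = 6 ≤ 38 < 461 = q_4, so the answer is 233/6.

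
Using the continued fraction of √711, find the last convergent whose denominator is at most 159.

√711 = [26; 1, 1, 1, 52, …] (period length 4).
Convergents:
  p_0/q_0 = 26/1
  p_1/q_1 = 27/1
  p_2/q_2 = 53/2
  p_3/q_3 = 80/3
  p_4/q_4 = 4213/158
  p_5/q_5 = 4293/161
q_4 = 158 ≤ 159 < 161 = q_5, so the answer is 4213/158.

4213/158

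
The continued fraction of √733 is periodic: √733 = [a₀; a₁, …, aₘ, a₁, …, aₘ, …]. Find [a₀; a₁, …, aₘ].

[27; 13, 1, 1, 13, 54]

a₀ = ⌊√733⌋ = 27.
With m₀=0, d₀=1 and mₖ₊₁ = dₖaₖ − mₖ, dₖ₊₁ = (n − mₖ₊₁²)/dₖ, aₖ₊₁ = ⌊(a₀+mₖ₊₁)/dₖ₊₁⌋:
  k=1: m=27, d=4, a=13
  k=2: m=25, d=27, a=1
  k=3: m=2, d=27, a=1
  k=4: m=25, d=4, a=13
  k=5: m=27, d=1, a=54
d=1 and a=2a₀=54 at k=5, so the next step gives (m, d) = (27, 4) again — its k=1 value — and the period has length 5.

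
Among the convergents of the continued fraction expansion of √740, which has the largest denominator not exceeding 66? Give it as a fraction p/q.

1741/64

√740 = [27; 4, 1, 12, 1, 4, 54, …] (period length 6).
Convergents:
  p_0/q_0 = 27/1
  p_1/q_1 = 109/4
  p_2/q_2 = 136/5
  p_3/q_3 = 1741/64
  p_4/q_4 = 1877/69
q_3 = 64 ≤ 66 < 69 = q_4, so the answer is 1741/64.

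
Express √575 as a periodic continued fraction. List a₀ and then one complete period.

a₀ = ⌊√575⌋ = 23.
With m₀=0, d₀=1 and mₖ₊₁ = dₖaₖ − mₖ, dₖ₊₁ = (n − mₖ₊₁²)/dₖ, aₖ₊₁ = ⌊(a₀+mₖ₊₁)/dₖ₊₁⌋:
  k=1: m=23, d=46, a=1
  k=2: m=23, d=1, a=46
d=1 and a=2a₀=46 at k=2, so the next step gives (m, d) = (23, 46) again — its k=1 value — and the period has length 2.

[23; 1, 46]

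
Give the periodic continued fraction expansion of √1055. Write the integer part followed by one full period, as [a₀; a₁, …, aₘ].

a₀ = ⌊√1055⌋ = 32.
With m₀=0, d₀=1 and mₖ₊₁ = dₖaₖ − mₖ, dₖ₊₁ = (n − mₖ₊₁²)/dₖ, aₖ₊₁ = ⌊(a₀+mₖ₊₁)/dₖ₊₁⌋:
  k=1: m=32, d=31, a=2
  k=2: m=30, d=5, a=12
  k=3: m=30, d=31, a=2
  k=4: m=32, d=1, a=64
d=1 and a=2a₀=64 at k=4, so the next step gives (m, d) = (32, 31) again — its k=1 value — and the period has length 4.

[32; 2, 12, 2, 64]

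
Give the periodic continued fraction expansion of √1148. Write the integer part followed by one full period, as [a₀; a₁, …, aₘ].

[33; 1, 7, 2, 16, 2, 7, 1, 66]

a₀ = ⌊√1148⌋ = 33.
With m₀=0, d₀=1 and mₖ₊₁ = dₖaₖ − mₖ, dₖ₊₁ = (n − mₖ₊₁²)/dₖ, aₖ₊₁ = ⌊(a₀+mₖ₊₁)/dₖ₊₁⌋:
  k=1: m=33, d=59, a=1
  k=2: m=26, d=8, a=7
  k=3: m=30, d=31, a=2
  k=4: m=32, d=4, a=16
  k=5: m=32, d=31, a=2
  k=6: m=30, d=8, a=7
  k=7: m=26, d=59, a=1
  k=8: m=33, d=1, a=66
d=1 and a=2a₀=66 at k=8, so the next step gives (m, d) = (33, 59) again — its k=1 value — and the period has length 8.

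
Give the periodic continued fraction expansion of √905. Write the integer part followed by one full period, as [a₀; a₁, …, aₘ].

a₀ = ⌊√905⌋ = 30.
With m₀=0, d₀=1 and mₖ₊₁ = dₖaₖ − mₖ, dₖ₊₁ = (n − mₖ₊₁²)/dₖ, aₖ₊₁ = ⌊(a₀+mₖ₊₁)/dₖ₊₁⌋:
  k=1: m=30, d=5, a=12
  k=2: m=30, d=1, a=60
d=1 and a=2a₀=60 at k=2, so the next step gives (m, d) = (30, 5) again — its k=1 value — and the period has length 2.

[30; 12, 60]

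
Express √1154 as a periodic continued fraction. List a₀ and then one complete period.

a₀ = ⌊√1154⌋ = 33.
With m₀=0, d₀=1 and mₖ₊₁ = dₖaₖ − mₖ, dₖ₊₁ = (n − mₖ₊₁²)/dₖ, aₖ₊₁ = ⌊(a₀+mₖ₊₁)/dₖ₊₁⌋:
  k=1: m=33, d=65, a=1
  k=2: m=32, d=2, a=32
  k=3: m=32, d=65, a=1
  k=4: m=33, d=1, a=66
d=1 and a=2a₀=66 at k=4, so the next step gives (m, d) = (33, 65) again — its k=1 value — and the period has length 4.

[33; 1, 32, 1, 66]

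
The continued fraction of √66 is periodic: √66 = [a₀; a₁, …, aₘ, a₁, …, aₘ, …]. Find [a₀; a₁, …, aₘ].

[8; 8, 16]

a₀ = ⌊√66⌋ = 8.
With m₀=0, d₀=1 and mₖ₊₁ = dₖaₖ − mₖ, dₖ₊₁ = (n − mₖ₊₁²)/dₖ, aₖ₊₁ = ⌊(a₀+mₖ₊₁)/dₖ₊₁⌋:
  k=1: m=8, d=2, a=8
  k=2: m=8, d=1, a=16
d=1 and a=2a₀=16 at k=2, so the next step gives (m, d) = (8, 2) again — its k=1 value — and the period has length 2.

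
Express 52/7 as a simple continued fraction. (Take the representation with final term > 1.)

52 = 7·7 + 3
7 = 2·3 + 1
3 = 3·1 + 0  (stop)
So 52/7 = [7; 2, 3].

[7; 2, 3]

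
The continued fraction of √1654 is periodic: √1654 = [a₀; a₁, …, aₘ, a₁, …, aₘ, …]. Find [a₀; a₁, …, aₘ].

[40; 1, 2, 40, 2, 1, 80]

a₀ = ⌊√1654⌋ = 40.
With m₀=0, d₀=1 and mₖ₊₁ = dₖaₖ − mₖ, dₖ₊₁ = (n − mₖ₊₁²)/dₖ, aₖ₊₁ = ⌊(a₀+mₖ₊₁)/dₖ₊₁⌋:
  k=1: m=40, d=54, a=1
  k=2: m=14, d=27, a=2
  k=3: m=40, d=2, a=40
  k=4: m=40, d=27, a=2
  k=5: m=14, d=54, a=1
  k=6: m=40, d=1, a=80
d=1 and a=2a₀=80 at k=6, so the next step gives (m, d) = (40, 54) again — its k=1 value — and the period has length 6.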